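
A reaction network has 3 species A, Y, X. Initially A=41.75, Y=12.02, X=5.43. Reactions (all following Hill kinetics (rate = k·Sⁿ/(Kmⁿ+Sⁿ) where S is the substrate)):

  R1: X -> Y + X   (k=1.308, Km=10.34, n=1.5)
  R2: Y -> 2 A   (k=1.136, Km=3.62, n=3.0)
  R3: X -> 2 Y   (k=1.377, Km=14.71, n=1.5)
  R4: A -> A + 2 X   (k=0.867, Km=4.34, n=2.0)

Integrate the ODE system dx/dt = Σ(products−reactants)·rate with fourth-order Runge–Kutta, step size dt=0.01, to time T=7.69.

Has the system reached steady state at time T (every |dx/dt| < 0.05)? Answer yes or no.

RK4 with dt=0.01: 769 steps to T=7.69. Trajectory (selected grid times):
t=0.00: A=41.75 Y=12.02 X=5.43
t=0.85: A=43.63 Y=11.91 X=6.64
t=1.71: A=45.53 Y=11.98 X=7.82
t=2.56: A=47.41 Y=12.22 X=8.93
t=3.42: A=49.32 Y=12.59 X=10.00
t=4.27: A=51.21 Y=13.09 X=11.03
t=5.13: A=53.12 Y=13.71 X=12.02
t=5.98: A=55.02 Y=14.43 X=12.97
t=6.84: A=56.95 Y=15.24 X=13.90
t=7.69: A=58.85 Y=16.12 X=14.79
Rates at T: R1=0.8256, R2=1.1233, R3=0.6914, R4=0.8623
dx/dt at T (Σ net stoichiometry × rate): A=+2.2466, Y=+1.0852, X=+1.0332
Largest |dx/dt| is |+2.2466| (A) ≥ 0.05 → not steady.

Steady state at T: no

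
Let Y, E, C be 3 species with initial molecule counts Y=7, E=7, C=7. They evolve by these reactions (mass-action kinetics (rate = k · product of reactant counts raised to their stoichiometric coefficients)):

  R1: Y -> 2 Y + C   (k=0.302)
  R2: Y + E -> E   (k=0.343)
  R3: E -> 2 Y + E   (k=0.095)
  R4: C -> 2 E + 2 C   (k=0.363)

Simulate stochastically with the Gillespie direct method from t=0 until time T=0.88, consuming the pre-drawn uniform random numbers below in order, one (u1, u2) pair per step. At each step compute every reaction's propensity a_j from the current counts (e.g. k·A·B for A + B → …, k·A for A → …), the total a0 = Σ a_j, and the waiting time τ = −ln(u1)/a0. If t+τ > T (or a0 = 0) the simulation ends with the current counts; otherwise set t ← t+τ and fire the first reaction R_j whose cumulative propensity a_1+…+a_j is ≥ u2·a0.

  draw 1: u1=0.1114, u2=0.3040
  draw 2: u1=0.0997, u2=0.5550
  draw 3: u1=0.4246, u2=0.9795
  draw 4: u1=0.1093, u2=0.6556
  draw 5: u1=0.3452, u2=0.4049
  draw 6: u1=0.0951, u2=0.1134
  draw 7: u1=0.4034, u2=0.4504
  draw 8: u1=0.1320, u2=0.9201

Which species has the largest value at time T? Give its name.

Dominant species at T: E

t=0.000: Y=7 E=7 C=7
Draw 1: a1=2.114, a2=16.807, a3=0.665, a4=2.541, a0=22.127; τ=−ln(0.1114)/22.127=0.099 → t=0.099; u2·a0=0.3040·22.127=6.727; a1=2.114 < 6.727 ≤ a1+a2=18.921 → R2 fires; Y=6 E=7 C=7
Draw 2: a1=1.812, a2=14.406, a3=0.665, a4=2.541, a0=19.424; τ=−ln(0.0997)/19.424=0.119 → t=0.218; u2·a0=0.5550·19.424=10.780; a1=1.812 < 10.780 ≤ a1+a2=16.218 → R2 fires; Y=5 E=7 C=7
Draw 3: a1=1.510, a2=12.005, a3=0.665, a4=2.541, a0=16.721; τ=−ln(0.4246)/16.721=0.051 → t=0.269; u2·a0=0.9795·16.721=16.378; a1+…+a3=14.180 < 16.378 ≤ a1+…+a4=16.721 → R4 fires; Y=5 E=9 C=8
Draw 4: a1=1.510, a2=15.435, a3=0.855, a4=2.904, a0=20.704; τ=−ln(0.1093)/20.704=0.107 → t=0.376; u2·a0=0.6556·20.704=13.574; a1=1.510 < 13.574 ≤ a1+a2=16.945 → R2 fires; Y=4 E=9 C=8
Draw 5: a1=1.208, a2=12.348, a3=0.855, a4=2.904, a0=17.315; τ=−ln(0.3452)/17.315=0.061 → t=0.437; u2·a0=0.4049·17.315=7.011; a1=1.208 < 7.011 ≤ a1+a2=13.556 → R2 fires; Y=3 E=9 C=8
Draw 6: a1=0.906, a2=9.261, a3=0.855, a4=2.904, a0=13.926; τ=−ln(0.0951)/13.926=0.169 → t=0.606; u2·a0=0.1134·13.926=1.579; a1=0.906 < 1.579 ≤ a1+a2=10.167 → R2 fires; Y=2 E=9 C=8
Draw 7: a1=0.604, a2=6.174, a3=0.855, a4=2.904, a0=10.537; τ=−ln(0.4034)/10.537=0.086 → t=0.693; u2·a0=0.4504·10.537=4.746; a1=0.604 < 4.746 ≤ a1+a2=6.778 → R2 fires; Y=1 E=9 C=8
Draw 8: a1=0.302, a2=3.087, a3=0.855, a4=2.904, a0=7.148; τ=−ln(0.1320)/7.148=0.283 → t=0.976 > T=0.88: stop.
At T=0.88: Y=1 E=9 C=8; the largest is E.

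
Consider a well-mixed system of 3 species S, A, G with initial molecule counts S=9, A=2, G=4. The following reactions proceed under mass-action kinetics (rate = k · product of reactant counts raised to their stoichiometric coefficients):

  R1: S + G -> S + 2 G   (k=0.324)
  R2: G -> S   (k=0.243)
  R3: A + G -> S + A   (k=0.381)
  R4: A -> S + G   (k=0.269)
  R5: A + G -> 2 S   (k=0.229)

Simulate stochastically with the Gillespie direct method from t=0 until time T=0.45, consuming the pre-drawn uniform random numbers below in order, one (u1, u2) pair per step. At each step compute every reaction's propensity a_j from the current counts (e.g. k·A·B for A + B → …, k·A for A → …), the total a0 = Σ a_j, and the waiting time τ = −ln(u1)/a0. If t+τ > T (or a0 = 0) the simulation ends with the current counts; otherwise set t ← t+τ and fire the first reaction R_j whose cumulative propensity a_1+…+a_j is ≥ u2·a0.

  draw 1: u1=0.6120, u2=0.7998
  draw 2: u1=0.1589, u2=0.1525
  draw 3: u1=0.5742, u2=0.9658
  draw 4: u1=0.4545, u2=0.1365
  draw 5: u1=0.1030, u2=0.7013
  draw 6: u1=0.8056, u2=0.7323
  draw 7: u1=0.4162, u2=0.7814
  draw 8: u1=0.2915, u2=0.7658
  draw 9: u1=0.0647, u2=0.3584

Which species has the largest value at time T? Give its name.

t=0.000: S=9 A=2 G=4
Draw 1: a1=11.664, a2=0.972, a3=3.048, a4=0.538, a5=1.832, a0=18.054; τ=−ln(0.6120)/18.054=0.027 → t=0.027; u2·a0=0.7998·18.054=14.440; a1+a2=12.636 < 14.440 ≤ a1+…+a3=15.684 → R3 fires; S=10 A=2 G=3
Draw 2: a1=9.720, a2=0.729, a3=2.286, a4=0.538, a5=1.374, a0=14.647; τ=−ln(0.1589)/14.647=0.126 → t=0.153; u2·a0=0.1525·14.647=2.234 ≤ a1=9.720 → R1 fires; S=10 A=2 G=4
Draw 3: a1=12.960, a2=0.972, a3=3.048, a4=0.538, a5=1.832, a0=19.350; τ=−ln(0.5742)/19.350=0.029 → t=0.181; u2·a0=0.9658·19.350=18.688; a1+…+a4=17.518 < 18.688 ≤ a1+…+a5=19.350 → R5 fires; S=12 A=1 G=3
Draw 4: a1=11.664, a2=0.729, a3=1.143, a4=0.269, a5=0.687, a0=14.492; τ=−ln(0.4545)/14.492=0.054 → t=0.236; u2·a0=0.1365·14.492=1.978 ≤ a1=11.664 → R1 fires; S=12 A=1 G=4
Draw 5: a1=15.552, a2=0.972, a3=1.524, a4=0.269, a5=0.916, a0=19.233; τ=−ln(0.1030)/19.233=0.118 → t=0.354; u2·a0=0.7013·19.233=13.488 ≤ a1=15.552 → R1 fires; S=12 A=1 G=5
Draw 6: a1=19.440, a2=1.215, a3=1.905, a4=0.269, a5=1.145, a0=23.974; τ=−ln(0.8056)/23.974=0.009 → t=0.363; u2·a0=0.7323·23.974=17.556 ≤ a1=19.440 → R1 fires; S=12 A=1 G=6
Draw 7: a1=23.328, a2=1.458, a3=2.286, a4=0.269, a5=1.374, a0=28.715; τ=−ln(0.4162)/28.715=0.031 → t=0.394; u2·a0=0.7814·28.715=22.438 ≤ a1=23.328 → R1 fires; S=12 A=1 G=7
Draw 8: a1=27.216, a2=1.701, a3=2.667, a4=0.269, a5=1.603, a0=33.456; τ=−ln(0.2915)/33.456=0.037 → t=0.430; u2·a0=0.7658·33.456=25.621 ≤ a1=27.216 → R1 fires; S=12 A=1 G=8
Draw 9: a1=31.104, a2=1.944, a3=3.048, a4=0.269, a5=1.832, a0=38.197; τ=−ln(0.0647)/38.197=0.072 → t=0.502 > T=0.45: stop.
At T=0.45: S=12 A=1 G=8; the largest is S.

Dominant species at T: S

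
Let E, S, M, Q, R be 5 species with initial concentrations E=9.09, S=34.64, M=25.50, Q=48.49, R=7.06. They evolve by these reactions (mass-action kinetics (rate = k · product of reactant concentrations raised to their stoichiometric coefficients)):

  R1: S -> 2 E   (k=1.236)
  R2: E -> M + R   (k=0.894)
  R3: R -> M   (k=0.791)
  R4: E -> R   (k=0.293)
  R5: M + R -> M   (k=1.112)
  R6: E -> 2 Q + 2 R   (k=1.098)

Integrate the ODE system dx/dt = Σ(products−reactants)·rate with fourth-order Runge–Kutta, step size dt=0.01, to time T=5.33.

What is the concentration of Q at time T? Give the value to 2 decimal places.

RK4 with dt=0.01: 533 steps to T=5.33. Trajectory (selected grid times):
t=0.00: E=9.09 S=34.64 M=25.50 Q=48.49 R=7.06
t=0.59: E=20.53 S=16.71 M=36.02 Q=71.97 R=1.73
t=1.18: E=14.09 S=8.06 M=45.92 Q=94.78 R=0.94
t=1.78: E=7.80 S=3.84 M=52.01 Q=108.93 R=0.46
t=2.37: E=4.04 S=1.85 M=55.19 Q=116.37 R=0.22
t=2.96: E=2.02 S=0.89 M=56.80 Q=120.15 R=0.11
t=3.55: E=0.99 S=0.43 M=57.60 Q=122.03 R=0.05
t=4.15: E=0.48 S=0.21 M=58.00 Q=122.95 R=0.03
t=4.74: E=0.23 S=0.10 M=58.18 Q=123.39 R=0.01
t=5.33: E=0.11 S=0.05 M=58.27 Q=123.61 R=0.01
Read off Q at T=5.33: 123.61

Q at T = 123.61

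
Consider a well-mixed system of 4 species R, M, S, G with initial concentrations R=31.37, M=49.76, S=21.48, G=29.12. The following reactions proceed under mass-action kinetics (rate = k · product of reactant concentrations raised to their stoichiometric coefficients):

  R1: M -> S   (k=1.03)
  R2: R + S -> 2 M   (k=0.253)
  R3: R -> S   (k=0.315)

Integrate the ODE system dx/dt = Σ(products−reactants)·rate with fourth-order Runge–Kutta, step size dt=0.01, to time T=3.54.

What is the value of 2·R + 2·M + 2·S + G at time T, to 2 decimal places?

Check how each reaction changes W = 2·R + 2·M + 2·S + G (weight of products minus weight of reactants):
R1: M -> S: (2·1) − (2·1) = 2 − 2 = 0
R2: R + S -> 2 M: (2·2) − (2·1 + 2·1) = 4 − 4 = 0
R3: R -> S: (2·1) − (2·1) = 2 − 2 = 0
Every reaction leaves W unchanged, so W is conserved and no simulation is needed: W(T) = W(0) = 2·31.37 + 2·49.76 + 2·21.48 + 29.12 = 234.34

Value at T = 234.34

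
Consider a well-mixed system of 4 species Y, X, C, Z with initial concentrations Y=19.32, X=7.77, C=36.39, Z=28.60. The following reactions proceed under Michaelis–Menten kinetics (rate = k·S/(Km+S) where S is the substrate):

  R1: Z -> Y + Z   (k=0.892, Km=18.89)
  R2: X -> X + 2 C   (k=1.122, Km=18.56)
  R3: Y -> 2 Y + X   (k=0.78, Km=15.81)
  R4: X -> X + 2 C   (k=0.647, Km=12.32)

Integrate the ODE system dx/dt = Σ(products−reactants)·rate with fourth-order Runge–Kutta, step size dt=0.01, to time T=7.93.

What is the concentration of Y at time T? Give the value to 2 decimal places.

RK4 with dt=0.01: 793 steps to T=7.93. Trajectory (selected grid times):
t=0.00: Y=19.32 X=7.77 C=36.39 Z=28.60
t=0.88: Y=20.17 X=8.15 C=37.43 Z=28.60
t=1.76: Y=21.04 X=8.54 C=38.50 Z=28.60
t=2.64: Y=21.90 X=8.93 C=39.61 Z=28.60
t=3.52: Y=22.78 X=9.34 C=40.74 Z=28.60
t=4.41: Y=23.67 X=9.75 C=41.92 Z=28.60
t=5.29: Y=24.56 X=10.16 C=43.12 Z=28.60
t=6.17: Y=25.45 X=10.58 C=44.35 Z=28.60
t=7.05: Y=26.35 X=11.01 C=45.61 Z=28.60
t=7.93: Y=27.25 X=11.44 C=46.90 Z=28.60
Read off Y at T=7.93: 27.25

Y at T = 27.25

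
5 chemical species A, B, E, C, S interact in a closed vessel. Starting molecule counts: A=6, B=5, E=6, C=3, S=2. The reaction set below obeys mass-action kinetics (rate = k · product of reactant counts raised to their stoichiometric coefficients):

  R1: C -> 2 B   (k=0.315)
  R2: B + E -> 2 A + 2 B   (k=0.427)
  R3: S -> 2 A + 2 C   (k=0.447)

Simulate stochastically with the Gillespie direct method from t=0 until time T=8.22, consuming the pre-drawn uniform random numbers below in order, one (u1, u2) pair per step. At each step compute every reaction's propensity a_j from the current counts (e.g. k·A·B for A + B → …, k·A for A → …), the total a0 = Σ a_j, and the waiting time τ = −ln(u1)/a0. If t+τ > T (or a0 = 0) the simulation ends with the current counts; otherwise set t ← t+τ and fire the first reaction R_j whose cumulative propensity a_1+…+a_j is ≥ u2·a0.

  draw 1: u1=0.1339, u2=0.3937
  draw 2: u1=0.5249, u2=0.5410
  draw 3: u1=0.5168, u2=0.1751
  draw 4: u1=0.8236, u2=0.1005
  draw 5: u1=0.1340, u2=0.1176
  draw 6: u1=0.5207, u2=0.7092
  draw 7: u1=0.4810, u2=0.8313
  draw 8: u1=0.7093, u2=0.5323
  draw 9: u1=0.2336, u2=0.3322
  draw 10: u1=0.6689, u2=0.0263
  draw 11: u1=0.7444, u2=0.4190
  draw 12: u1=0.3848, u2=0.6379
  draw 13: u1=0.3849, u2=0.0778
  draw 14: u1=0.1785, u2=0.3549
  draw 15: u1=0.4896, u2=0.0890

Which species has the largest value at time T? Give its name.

Dominant species at T: B

t=0.000: A=6 B=5 E=6 C=3 S=2
Draw 1: a1=0.945, a2=12.810, a3=0.894, a0=14.649; τ=−ln(0.1339)/14.649=0.137 → t=0.137; u2·a0=0.3937·14.649=5.767; a1=0.945 < 5.767 ≤ a1+a2=13.755 → R2 fires; A=8 B=6 E=5 C=3 S=2
Draw 2: a1=0.945, a2=12.810, a3=0.894, a0=14.649; τ=−ln(0.5249)/14.649=0.044 → t=0.181; u2·a0=0.5410·14.649=7.925; a1=0.945 < 7.925 ≤ a1+a2=13.755 → R2 fires; A=10 B=7 E=4 C=3 S=2
Draw 3: a1=0.945, a2=11.956, a3=0.894, a0=13.795; τ=−ln(0.5168)/13.795=0.048 → t=0.229; u2·a0=0.1751·13.795=2.416; a1=0.945 < 2.416 ≤ a1+a2=12.901 → R2 fires; A=12 B=8 E=3 C=3 S=2
Draw 4: a1=0.945, a2=10.248, a3=0.894, a0=12.087; τ=−ln(0.8236)/12.087=0.016 → t=0.245; u2·a0=0.1005·12.087=1.215; a1=0.945 < 1.215 ≤ a1+a2=11.193 → R2 fires; A=14 B=9 E=2 C=3 S=2
Draw 5: a1=0.945, a2=7.686, a3=0.894, a0=9.525; τ=−ln(0.1340)/9.525=0.211 → t=0.456; u2·a0=0.1176·9.525=1.120; a1=0.945 < 1.120 ≤ a1+a2=8.631 → R2 fires; A=16 B=10 E=1 C=3 S=2
Draw 6: a1=0.945, a2=4.270, a3=0.894, a0=6.109; τ=−ln(0.5207)/6.109=0.107 → t=0.563; u2·a0=0.7092·6.109=4.333; a1=0.945 < 4.333 ≤ a1+a2=5.215 → R2 fires; A=18 B=11 E=0 C=3 S=2
Draw 7: a1=0.945, a2=0.000, a3=0.894, a0=1.839; τ=−ln(0.4810)/1.839=0.398 → t=0.961; u2·a0=0.8313·1.839=1.529; a1+a2=0.945 < 1.529 ≤ a1+…+a3=1.839 → R3 fires; A=20 B=11 E=0 C=5 S=1
Draw 8: a1=1.575, a2=0.000, a3=0.447, a0=2.022; τ=−ln(0.7093)/2.022=0.170 → t=1.131; u2·a0=0.5323·2.022=1.076 ≤ a1=1.575 → R1 fires; A=20 B=13 E=0 C=4 S=1
Draw 9: a1=1.260, a2=0.000, a3=0.447, a0=1.707; τ=−ln(0.2336)/1.707=0.852 → t=1.983; u2·a0=0.3322·1.707=0.567 ≤ a1=1.260 → R1 fires; A=20 B=15 E=0 C=3 S=1
Draw 10: a1=0.945, a2=0.000, a3=0.447, a0=1.392; τ=−ln(0.6689)/1.392=0.289 → t=2.272; u2·a0=0.0263·1.392=0.037 ≤ a1=0.945 → R1 fires; A=20 B=17 E=0 C=2 S=1
Draw 11: a1=0.630, a2=0.000, a3=0.447, a0=1.077; τ=−ln(0.7444)/1.077=0.274 → t=2.546; u2·a0=0.4190·1.077=0.451 ≤ a1=0.630 → R1 fires; A=20 B=19 E=0 C=1 S=1
Draw 12: a1=0.315, a2=0.000, a3=0.447, a0=0.762; τ=−ln(0.3848)/0.762=1.253 → t=3.799; u2·a0=0.6379·0.762=0.486; a1+a2=0.315 < 0.486 ≤ a1+…+a3=0.762 → R3 fires; A=22 B=19 E=0 C=3 S=0
Draw 13: a1=0.945, a2=0.000, a3=0.000, a0=0.945; τ=−ln(0.3849)/0.945=1.010 → t=4.809; u2·a0=0.0778·0.945=0.074 ≤ a1=0.945 → R1 fires; A=22 B=21 E=0 C=2 S=0
Draw 14: a1=0.630, a2=0.000, a3=0.000, a0=0.630; τ=−ln(0.1785)/0.630=2.735 → t=7.545; u2·a0=0.3549·0.630=0.224 ≤ a1=0.630 → R1 fires; A=22 B=23 E=0 C=1 S=0
Draw 15: a1=0.315, a2=0.000, a3=0.000, a0=0.315; τ=−ln(0.4896)/0.315=2.267 → t=9.812 > T=8.22: stop.
At T=8.22: A=22 B=23 E=0 C=1 S=0; the largest is B.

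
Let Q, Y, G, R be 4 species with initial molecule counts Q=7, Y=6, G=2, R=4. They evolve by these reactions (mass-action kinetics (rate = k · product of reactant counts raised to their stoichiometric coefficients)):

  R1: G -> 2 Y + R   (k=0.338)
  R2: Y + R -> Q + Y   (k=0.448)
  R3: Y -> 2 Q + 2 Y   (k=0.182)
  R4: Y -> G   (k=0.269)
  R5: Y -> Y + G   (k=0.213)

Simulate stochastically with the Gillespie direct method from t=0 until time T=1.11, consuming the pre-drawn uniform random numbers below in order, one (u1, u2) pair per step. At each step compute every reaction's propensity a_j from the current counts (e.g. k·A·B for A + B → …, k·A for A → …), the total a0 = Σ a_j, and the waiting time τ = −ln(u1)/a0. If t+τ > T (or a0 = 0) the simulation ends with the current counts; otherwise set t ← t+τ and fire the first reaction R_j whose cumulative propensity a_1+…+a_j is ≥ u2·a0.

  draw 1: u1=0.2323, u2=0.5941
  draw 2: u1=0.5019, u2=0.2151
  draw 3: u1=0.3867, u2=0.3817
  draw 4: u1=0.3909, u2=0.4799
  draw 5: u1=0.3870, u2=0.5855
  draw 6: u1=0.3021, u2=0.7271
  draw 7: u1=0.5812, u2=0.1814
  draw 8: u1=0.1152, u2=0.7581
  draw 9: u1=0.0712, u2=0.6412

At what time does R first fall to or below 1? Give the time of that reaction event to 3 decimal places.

t=0.000: Q=7 Y=6 G=2 R=4
Draw 1: a1=0.676, a2=10.752, a3=1.092, a4=1.614, a5=1.278, a0=15.412; τ=−ln(0.2323)/15.412=0.095 → t=0.095; u2·a0=0.5941·15.412=9.156; a1=0.676 < 9.156 ≤ a1+a2=11.428 → R2 fires; Q=8 Y=6 G=2 R=3
Draw 2: a1=0.676, a2=8.064, a3=1.092, a4=1.614, a5=1.278, a0=12.724; τ=−ln(0.5019)/12.724=0.054 → t=0.149; u2·a0=0.2151·12.724=2.737; a1=0.676 < 2.737 ≤ a1+a2=8.740 → R2 fires; Q=9 Y=6 G=2 R=2
Draw 3: a1=0.676, a2=5.376, a3=1.092, a4=1.614, a5=1.278, a0=10.036; τ=−ln(0.3867)/10.036=0.095 → t=0.244; u2·a0=0.3817·10.036=3.831; a1=0.676 < 3.831 ≤ a1+a2=6.052 → R2 fires; Q=10 Y=6 G=2 R=1
Draw 4: a1=0.676, a2=2.688, a3=1.092, a4=1.614, a5=1.278, a0=7.348; τ=−ln(0.3909)/7.348=0.128 → t=0.371; u2·a0=0.4799·7.348=3.526; a1+a2=3.364 < 3.526 ≤ a1+…+a3=4.456 → R3 fires; Q=12 Y=7 G=2 R=1
Draw 5: a1=0.676, a2=3.136, a3=1.274, a4=1.883, a5=1.491, a0=8.460; τ=−ln(0.3870)/8.460=0.112 → t=0.484; u2·a0=0.5855·8.460=4.953; a1+a2=3.812 < 4.953 ≤ a1+…+a3=5.086 → R3 fires; Q=14 Y=8 G=2 R=1
Draw 6: a1=0.676, a2=3.584, a3=1.456, a4=2.152, a5=1.704, a0=9.572; τ=−ln(0.3021)/9.572=0.125 → t=0.609; u2·a0=0.7271·9.572=6.960; a1+…+a3=5.716 < 6.960 ≤ a1+…+a4=7.868 → R4 fires; Q=14 Y=7 G=3 R=1
Draw 7: a1=1.014, a2=3.136, a3=1.274, a4=1.883, a5=1.491, a0=8.798; τ=−ln(0.5812)/8.798=0.062 → t=0.670; u2·a0=0.1814·8.798=1.596; a1=1.014 < 1.596 ≤ a1+a2=4.150 → R2 fires; Q=15 Y=7 G=3 R=0
Draw 8: a1=1.014, a2=0.000, a3=1.274, a4=1.883, a5=1.491, a0=5.662; τ=−ln(0.1152)/5.662=0.382 → t=1.052; u2·a0=0.7581·5.662=4.292; a1+…+a4=4.171 < 4.292 ≤ a1+…+a5=5.662 → R5 fires; Q=15 Y=7 G=4 R=0
Draw 9: a1=1.352, a2=0.000, a3=1.274, a4=1.883, a5=1.491, a0=6.000; τ=−ln(0.0712)/6.000=0.440 → t=1.492 > T=1.11: stop.
R first becomes ≤ 1 when it reaches 1 at the event at t=0.244.

Threshold first reached at t = 0.244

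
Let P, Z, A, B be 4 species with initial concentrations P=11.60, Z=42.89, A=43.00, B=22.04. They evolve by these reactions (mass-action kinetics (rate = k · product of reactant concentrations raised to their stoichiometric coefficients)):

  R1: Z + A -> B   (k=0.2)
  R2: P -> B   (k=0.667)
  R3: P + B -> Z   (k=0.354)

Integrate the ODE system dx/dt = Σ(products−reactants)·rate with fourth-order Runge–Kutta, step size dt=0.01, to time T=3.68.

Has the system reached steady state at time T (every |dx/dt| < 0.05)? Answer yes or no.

Steady state at T: yes

RK4 with dt=0.01: 368 steps to T=3.68. Trajectory (selected grid times):
t=0.00: P=11.60 Z=42.89 A=43.00 B=22.04
t=0.41: P=0.02 Z=16.57 A=5.75 B=49.00
t=0.82: P=0.00 Z=12.65 A=1.80 B=52.92
t=1.23: P=0.00 Z=11.52 A=0.67 B=54.05
t=1.64: P=0.00 Z=11.12 A=0.27 B=54.46
t=2.04: P=0.00 Z=10.96 A=0.11 B=54.61
t=2.45: P=0.00 Z=10.89 A=0.05 B=54.68
t=2.86: P=0.00 Z=10.87 A=0.02 B=54.70
t=3.27: P=0.00 Z=10.86 A=0.01 B=54.71
t=3.68: P=0.00 Z=10.85 A=0.00 B=54.72
Rates at T: R1=0.0068, R2=0.0000, R3=0.0000
dx/dt at T (Σ net stoichiometry × rate): P=-0.0000, Z=-0.0068, A=-0.0068, B=+0.0068
Largest |dx/dt| is |-0.0068| (Z) < 0.05 → steady.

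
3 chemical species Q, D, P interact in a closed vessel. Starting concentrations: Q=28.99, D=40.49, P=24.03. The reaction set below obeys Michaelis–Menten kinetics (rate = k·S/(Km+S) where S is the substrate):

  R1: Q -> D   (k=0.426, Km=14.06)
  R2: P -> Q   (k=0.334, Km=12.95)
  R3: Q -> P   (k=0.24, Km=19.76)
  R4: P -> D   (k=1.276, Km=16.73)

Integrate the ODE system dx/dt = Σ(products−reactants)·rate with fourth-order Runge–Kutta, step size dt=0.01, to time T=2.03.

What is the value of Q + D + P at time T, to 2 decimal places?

Check how each reaction changes W = Q + D + P (weight of products minus weight of reactants):
R1: Q -> D: (1·1) − (1·1) = 1 − 1 = 0
R2: P -> Q: (1·1) − (1·1) = 1 − 1 = 0
R3: Q -> P: (1·1) − (1·1) = 1 − 1 = 0
R4: P -> D: (1·1) − (1·1) = 1 − 1 = 0
Every reaction leaves W unchanged, so W is conserved and no simulation is needed: W(T) = W(0) = 28.99 + 40.49 + 24.03 = 93.51

Value at T = 93.51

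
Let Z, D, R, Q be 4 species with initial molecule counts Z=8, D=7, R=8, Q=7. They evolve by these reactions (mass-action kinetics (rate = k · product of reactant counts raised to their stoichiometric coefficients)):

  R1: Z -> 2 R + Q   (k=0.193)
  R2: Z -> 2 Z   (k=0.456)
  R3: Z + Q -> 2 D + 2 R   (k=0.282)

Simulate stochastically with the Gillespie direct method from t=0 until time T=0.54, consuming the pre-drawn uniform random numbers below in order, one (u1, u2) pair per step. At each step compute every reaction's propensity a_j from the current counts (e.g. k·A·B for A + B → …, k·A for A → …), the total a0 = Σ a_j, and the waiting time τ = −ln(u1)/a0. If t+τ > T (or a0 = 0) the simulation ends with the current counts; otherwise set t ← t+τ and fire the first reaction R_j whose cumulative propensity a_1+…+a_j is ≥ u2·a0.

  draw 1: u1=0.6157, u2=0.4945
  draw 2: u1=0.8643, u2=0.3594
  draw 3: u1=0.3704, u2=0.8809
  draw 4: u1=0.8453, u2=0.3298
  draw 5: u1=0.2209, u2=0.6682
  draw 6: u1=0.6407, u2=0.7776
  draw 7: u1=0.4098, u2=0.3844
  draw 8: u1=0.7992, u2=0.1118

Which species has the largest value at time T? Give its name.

Dominant species at T: R

t=0.000: Z=8 D=7 R=8 Q=7
Draw 1: a1=1.544, a2=3.648, a3=15.792, a0=20.984; τ=−ln(0.6157)/20.984=0.023 → t=0.023; u2·a0=0.4945·20.984=10.377; a1+a2=5.192 < 10.377 ≤ a1+…+a3=20.984 → R3 fires; Z=7 D=9 R=10 Q=6
Draw 2: a1=1.351, a2=3.192, a3=11.844, a0=16.387; τ=−ln(0.8643)/16.387=0.009 → t=0.032; u2·a0=0.3594·16.387=5.889; a1+a2=4.543 < 5.889 ≤ a1+…+a3=16.387 → R3 fires; Z=6 D=11 R=12 Q=5
Draw 3: a1=1.158, a2=2.736, a3=8.460, a0=12.354; τ=−ln(0.3704)/12.354=0.080 → t=0.112; u2·a0=0.8809·12.354=10.883; a1+a2=3.894 < 10.883 ≤ a1+…+a3=12.354 → R3 fires; Z=5 D=13 R=14 Q=4
Draw 4: a1=0.965, a2=2.280, a3=5.640, a0=8.885; τ=−ln(0.8453)/8.885=0.019 → t=0.131; u2·a0=0.3298·8.885=2.930; a1=0.965 < 2.930 ≤ a1+a2=3.245 → R2 fires; Z=6 D=13 R=14 Q=4
Draw 5: a1=1.158, a2=2.736, a3=6.768, a0=10.662; τ=−ln(0.2209)/10.662=0.142 → t=0.273; u2·a0=0.6682·10.662=7.124; a1+a2=3.894 < 7.124 ≤ a1+…+a3=10.662 → R3 fires; Z=5 D=15 R=16 Q=3
Draw 6: a1=0.965, a2=2.280, a3=4.230, a0=7.475; τ=−ln(0.6407)/7.475=0.060 → t=0.333; u2·a0=0.7776·7.475=5.813; a1+a2=3.245 < 5.813 ≤ a1+…+a3=7.475 → R3 fires; Z=4 D=17 R=18 Q=2
Draw 7: a1=0.772, a2=1.824, a3=2.256, a0=4.852; τ=−ln(0.4098)/4.852=0.184 → t=0.516; u2·a0=0.3844·4.852=1.865; a1=0.772 < 1.865 ≤ a1+a2=2.596 → R2 fires; Z=5 D=17 R=18 Q=2
Draw 8: a1=0.965, a2=2.280, a3=2.820, a0=6.065; τ=−ln(0.7992)/6.065=0.037 → t=0.553 > T=0.54: stop.
At T=0.54: Z=5 D=17 R=18 Q=2; the largest is R.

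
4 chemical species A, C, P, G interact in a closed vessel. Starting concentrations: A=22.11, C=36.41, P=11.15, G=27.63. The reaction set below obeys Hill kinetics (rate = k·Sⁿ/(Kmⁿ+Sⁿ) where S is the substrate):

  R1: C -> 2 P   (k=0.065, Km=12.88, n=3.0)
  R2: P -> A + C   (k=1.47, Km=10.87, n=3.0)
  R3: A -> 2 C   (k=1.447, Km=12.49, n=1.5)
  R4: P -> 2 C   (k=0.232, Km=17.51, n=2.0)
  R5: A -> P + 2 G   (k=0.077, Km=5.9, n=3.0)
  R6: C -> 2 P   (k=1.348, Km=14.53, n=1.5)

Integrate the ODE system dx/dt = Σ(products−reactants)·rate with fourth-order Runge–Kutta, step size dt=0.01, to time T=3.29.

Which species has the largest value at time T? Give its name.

RK4 with dt=0.01: 329 steps to T=3.29. Trajectory (selected grid times):
t=0.00: A=22.11 C=36.41 P=11.15 G=27.63
t=0.37: A=22.00 C=37.08 P=11.70 G=27.69
t=0.73: A=21.91 C=37.75 P=12.23 G=27.74
t=1.10: A=21.84 C=38.46 P=12.75 G=27.80
t=1.46: A=21.78 C=39.16 P=13.25 G=27.85
t=1.83: A=21.74 C=39.90 P=13.75 G=27.91
t=2.19: A=21.71 C=40.63 P=14.23 G=27.96
t=2.56: A=21.69 C=41.39 P=14.71 G=28.02
t=2.92: A=21.68 C=42.14 P=15.17 G=28.07
t=3.29: A=21.68 C=42.93 P=15.64 G=28.13
At T=3.29: A=21.68 C=42.93 P=15.64 G=28.13; the largest is C.

Dominant species at T: C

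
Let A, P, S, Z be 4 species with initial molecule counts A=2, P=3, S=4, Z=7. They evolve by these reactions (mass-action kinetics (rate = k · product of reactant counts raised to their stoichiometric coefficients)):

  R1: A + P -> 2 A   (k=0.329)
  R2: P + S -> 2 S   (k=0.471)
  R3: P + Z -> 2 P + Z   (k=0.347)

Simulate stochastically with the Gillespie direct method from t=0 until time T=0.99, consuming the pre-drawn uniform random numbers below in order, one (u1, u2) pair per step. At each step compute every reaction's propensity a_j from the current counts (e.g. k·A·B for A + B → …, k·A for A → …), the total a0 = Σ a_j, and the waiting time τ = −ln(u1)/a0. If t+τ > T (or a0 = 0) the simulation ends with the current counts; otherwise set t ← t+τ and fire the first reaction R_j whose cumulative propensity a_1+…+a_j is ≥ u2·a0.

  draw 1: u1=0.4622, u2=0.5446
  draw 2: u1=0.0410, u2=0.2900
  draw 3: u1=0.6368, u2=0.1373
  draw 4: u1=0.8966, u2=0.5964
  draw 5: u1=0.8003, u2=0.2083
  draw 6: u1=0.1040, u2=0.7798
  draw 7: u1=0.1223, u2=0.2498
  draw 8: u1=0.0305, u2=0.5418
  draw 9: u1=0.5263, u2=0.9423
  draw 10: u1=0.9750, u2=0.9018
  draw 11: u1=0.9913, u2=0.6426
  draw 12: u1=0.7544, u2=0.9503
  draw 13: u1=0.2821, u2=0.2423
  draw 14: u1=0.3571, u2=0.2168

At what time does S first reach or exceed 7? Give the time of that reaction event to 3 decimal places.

t=0.000: A=2 P=3 S=4 Z=7
Draw 1: a1=1.974, a2=5.652, a3=7.287, a0=14.913; τ=−ln(0.4622)/14.913=0.052 → t=0.052; u2·a0=0.5446·14.913=8.122; a1+a2=7.626 < 8.122 ≤ a1+…+a3=14.913 → R3 fires; A=2 P=4 S=4 Z=7
Draw 2: a1=2.632, a2=7.536, a3=9.716, a0=19.884; τ=−ln(0.0410)/19.884=0.161 → t=0.212; u2·a0=0.2900·19.884=5.766; a1=2.632 < 5.766 ≤ a1+a2=10.168 → R2 fires; A=2 P=3 S=5 Z=7
Draw 3: a1=1.974, a2=7.065, a3=7.287, a0=16.326; τ=−ln(0.6368)/16.326=0.028 → t=0.240; u2·a0=0.1373·16.326=2.242; a1=1.974 < 2.242 ≤ a1+a2=9.039 → R2 fires; A=2 P=2 S=6 Z=7
Draw 4: a1=1.316, a2=5.652, a3=4.858, a0=11.826; τ=−ln(0.8966)/11.826=0.009 → t=0.249; u2·a0=0.5964·11.826=7.053; a1+a2=6.968 < 7.053 ≤ a1+…+a3=11.826 → R3 fires; A=2 P=3 S=6 Z=7
Draw 5: a1=1.974, a2=8.478, a3=7.287, a0=17.739; τ=−ln(0.8003)/17.739=0.013 → t=0.262; u2·a0=0.2083·17.739=3.695; a1=1.974 < 3.695 ≤ a1+a2=10.452 → R2 fires; A=2 P=2 S=7 Z=7
Draw 6: a1=1.316, a2=6.594, a3=4.858, a0=12.768; τ=−ln(0.1040)/12.768=0.177 → t=0.439; u2·a0=0.7798·12.768=9.956; a1+a2=7.910 < 9.956 ≤ a1+…+a3=12.768 → R3 fires; A=2 P=3 S=7 Z=7
Draw 7: a1=1.974, a2=9.891, a3=7.287, a0=19.152; τ=−ln(0.1223)/19.152=0.110 → t=0.549; u2·a0=0.2498·19.152=4.784; a1=1.974 < 4.784 ≤ a1+a2=11.865 → R2 fires; A=2 P=2 S=8 Z=7
Draw 8: a1=1.316, a2=7.536, a3=4.858, a0=13.710; τ=−ln(0.0305)/13.710=0.255 → t=0.803; u2·a0=0.5418·13.710=7.428; a1=1.316 < 7.428 ≤ a1+a2=8.852 → R2 fires; A=2 P=1 S=9 Z=7
Draw 9: a1=0.658, a2=4.239, a3=2.429, a0=7.326; τ=−ln(0.5263)/7.326=0.088 → t=0.891; u2·a0=0.9423·7.326=6.903; a1+a2=4.897 < 6.903 ≤ a1+…+a3=7.326 → R3 fires; A=2 P=2 S=9 Z=7
Draw 10: a1=1.316, a2=8.478, a3=4.858, a0=14.652; τ=−ln(0.9750)/14.652=0.002 → t=0.893; u2·a0=0.9018·14.652=13.213; a1+a2=9.794 < 13.213 ≤ a1+…+a3=14.652 → R3 fires; A=2 P=3 S=9 Z=7
Draw 11: a1=1.974, a2=12.717, a3=7.287, a0=21.978; τ=−ln(0.9913)/21.978=0.000 → t=0.893; u2·a0=0.6426·21.978=14.123; a1=1.974 < 14.123 ≤ a1+a2=14.691 → R2 fires; A=2 P=2 S=10 Z=7
Draw 12: a1=1.316, a2=9.420, a3=4.858, a0=15.594; τ=−ln(0.7544)/15.594=0.018 → t=0.911; u2·a0=0.9503·15.594=14.819; a1+a2=10.736 < 14.819 ≤ a1+…+a3=15.594 → R3 fires; A=2 P=3 S=10 Z=7
Draw 13: a1=1.974, a2=14.130, a3=7.287, a0=23.391; τ=−ln(0.2821)/23.391=0.054 → t=0.965; u2·a0=0.2423·23.391=5.668; a1=1.974 < 5.668 ≤ a1+a2=16.104 → R2 fires; A=2 P=2 S=11 Z=7
Draw 14: a1=1.316, a2=10.362, a3=4.858, a0=16.536; τ=−ln(0.3571)/16.536=0.062 → t=1.028 > T=0.99: stop.
S first becomes ≥ 7 when it reaches 7 at the event at t=0.262.

Threshold first reached at t = 0.262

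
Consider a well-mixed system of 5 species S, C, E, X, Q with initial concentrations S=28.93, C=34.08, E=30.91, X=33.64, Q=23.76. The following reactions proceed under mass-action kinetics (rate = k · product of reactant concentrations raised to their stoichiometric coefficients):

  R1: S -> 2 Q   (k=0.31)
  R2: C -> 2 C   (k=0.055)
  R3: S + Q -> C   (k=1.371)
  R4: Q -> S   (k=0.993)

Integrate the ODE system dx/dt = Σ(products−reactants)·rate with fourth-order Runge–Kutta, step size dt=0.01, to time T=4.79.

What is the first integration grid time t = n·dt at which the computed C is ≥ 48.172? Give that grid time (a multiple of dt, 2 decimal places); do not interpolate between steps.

RK4 with dt=0.01: 479 steps to T=4.79. Trajectory (selected grid times):
t=0.00: S=28.93 C=34.08 E=30.91 X=33.64 Q=23.76
t=0.03: S=15.62 C=47.72 E=30.91 X=33.64 Q=10.11
t=0.04: S=13.82 C=49.59 E=30.91 X=33.64 Q=8.27
t=0.53: S=4.56 C=60.18 E=30.91 X=33.64 Q=0.46
t=1.06: S=3.06 C=63.08 E=30.91 X=33.64 Q=0.38
t=1.60: S=2.14 C=65.68 E=30.91 X=33.64 Q=0.35
t=2.13: S=1.56 C=68.08 E=30.91 X=33.64 Q=0.32
t=2.66: S=1.19 C=70.41 E=30.91 X=33.64 Q=0.30
t=3.19: S=0.95 C=72.71 E=30.91 X=33.64 Q=0.28
t=3.73: S=0.78 C=75.08 E=30.91 X=33.64 Q=0.25
t=4.26: S=0.66 C=77.43 E=30.91 X=33.64 Q=0.23
t=4.79: S=0.58 C=79.82 E=30.91 X=33.64 Q=0.22
C(0.03)=47.724 < 48.172 but C(0.04)=49.594 ≥ 48.172, so the first grid time is t=0.04.

Threshold first reached at t = 0.04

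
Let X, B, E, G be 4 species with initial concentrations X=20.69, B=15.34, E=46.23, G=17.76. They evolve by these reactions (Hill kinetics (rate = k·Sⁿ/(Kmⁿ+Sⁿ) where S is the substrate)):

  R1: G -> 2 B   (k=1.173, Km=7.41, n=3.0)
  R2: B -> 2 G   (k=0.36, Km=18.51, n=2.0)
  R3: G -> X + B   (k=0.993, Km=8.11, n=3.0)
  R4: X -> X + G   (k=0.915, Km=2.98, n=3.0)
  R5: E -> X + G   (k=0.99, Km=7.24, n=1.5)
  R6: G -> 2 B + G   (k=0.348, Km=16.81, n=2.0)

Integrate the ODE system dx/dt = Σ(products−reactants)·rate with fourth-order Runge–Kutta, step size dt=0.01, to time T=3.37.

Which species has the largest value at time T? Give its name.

RK4 with dt=0.01: 337 steps to T=3.37. Trajectory (selected grid times):
t=0.00: X=20.69 B=15.34 E=46.23 G=17.76
t=0.37: X=21.37 B=16.56 E=45.89 G=17.82
t=0.75: X=22.07 B=17.82 E=45.53 G=17.88
t=1.12: X=22.75 B=19.04 E=45.19 G=17.96
t=1.50: X=23.45 B=20.28 E=44.83 G=18.04
t=1.87: X=24.13 B=21.50 E=44.49 G=18.13
t=2.25: X=24.83 B=22.74 E=44.14 G=18.22
t=2.62: X=25.51 B=23.95 E=43.79 G=18.32
t=3.00: X=26.21 B=25.19 E=43.44 G=18.43
t=3.37: X=26.89 B=26.40 E=43.10 G=18.54
At T=3.37: X=26.89 B=26.40 E=43.10 G=18.54; the largest is E.

Dominant species at T: E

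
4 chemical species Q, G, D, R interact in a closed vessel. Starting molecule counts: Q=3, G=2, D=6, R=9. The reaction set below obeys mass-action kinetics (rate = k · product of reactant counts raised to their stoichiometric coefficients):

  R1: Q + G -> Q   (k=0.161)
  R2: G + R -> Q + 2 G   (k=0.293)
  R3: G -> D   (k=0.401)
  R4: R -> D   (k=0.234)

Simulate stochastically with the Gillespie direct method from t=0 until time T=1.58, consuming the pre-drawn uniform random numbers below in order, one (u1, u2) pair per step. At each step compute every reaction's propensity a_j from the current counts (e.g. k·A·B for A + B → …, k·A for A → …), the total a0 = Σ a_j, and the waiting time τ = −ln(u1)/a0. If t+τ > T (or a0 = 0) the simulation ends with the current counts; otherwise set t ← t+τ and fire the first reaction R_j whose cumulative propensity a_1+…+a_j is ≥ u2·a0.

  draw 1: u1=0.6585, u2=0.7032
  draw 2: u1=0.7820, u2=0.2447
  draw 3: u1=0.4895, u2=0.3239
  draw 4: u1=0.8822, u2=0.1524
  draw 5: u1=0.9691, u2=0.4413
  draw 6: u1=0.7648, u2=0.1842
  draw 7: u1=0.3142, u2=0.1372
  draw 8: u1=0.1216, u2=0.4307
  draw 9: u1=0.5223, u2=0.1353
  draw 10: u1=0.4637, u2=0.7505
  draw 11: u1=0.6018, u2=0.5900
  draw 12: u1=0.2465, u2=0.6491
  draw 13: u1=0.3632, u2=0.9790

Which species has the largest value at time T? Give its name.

Dominant species at T: Q

t=0.000: Q=3 G=2 D=6 R=9
Draw 1: a1=0.966, a2=5.274, a3=0.802, a4=2.106, a0=9.148; τ=−ln(0.6585)/9.148=0.046 → t=0.046; u2·a0=0.7032·9.148=6.433; a1+a2=6.240 < 6.433 ≤ a1+…+a3=7.042 → R3 fires; Q=3 G=1 D=7 R=9
Draw 2: a1=0.483, a2=2.637, a3=0.401, a4=2.106, a0=5.627; τ=−ln(0.7820)/5.627=0.044 → t=0.089; u2·a0=0.2447·5.627=1.377; a1=0.483 < 1.377 ≤ a1+a2=3.120 → R2 fires; Q=4 G=2 D=7 R=8
Draw 3: a1=1.288, a2=4.688, a3=0.802, a4=1.872, a0=8.650; τ=−ln(0.4895)/8.650=0.083 → t=0.172; u2·a0=0.3239·8.650=2.802; a1=1.288 < 2.802 ≤ a1+a2=5.976 → R2 fires; Q=5 G=3 D=7 R=7
Draw 4: a1=2.415, a2=6.153, a3=1.203, a4=1.638, a0=11.409; τ=−ln(0.8822)/11.409=0.011 → t=0.183; u2·a0=0.1524·11.409=1.739 ≤ a1=2.415 → R1 fires; Q=5 G=2 D=7 R=7
Draw 5: a1=1.610, a2=4.102, a3=0.802, a4=1.638, a0=8.152; τ=−ln(0.9691)/8.152=0.004 → t=0.187; u2·a0=0.4413·8.152=3.597; a1=1.610 < 3.597 ≤ a1+a2=5.712 → R2 fires; Q=6 G=3 D=7 R=6
Draw 6: a1=2.898, a2=5.274, a3=1.203, a4=1.404, a0=10.779; τ=−ln(0.7648)/10.779=0.025 → t=0.212; u2·a0=0.1842·10.779=1.985 ≤ a1=2.898 → R1 fires; Q=6 G=2 D=7 R=6
Draw 7: a1=1.932, a2=3.516, a3=0.802, a4=1.404, a0=7.654; τ=−ln(0.3142)/7.654=0.151 → t=0.363; u2·a0=0.1372·7.654=1.050 ≤ a1=1.932 → R1 fires; Q=6 G=1 D=7 R=6
Draw 8: a1=0.966, a2=1.758, a3=0.401, a4=1.404, a0=4.529; τ=−ln(0.1216)/4.529=0.465 → t=0.828; u2·a0=0.4307·4.529=1.951; a1=0.966 < 1.951 ≤ a1+a2=2.724 → R2 fires; Q=7 G=2 D=7 R=5
Draw 9: a1=2.254, a2=2.930, a3=0.802, a4=1.170, a0=7.156; τ=−ln(0.5223)/7.156=0.091 → t=0.919; u2·a0=0.1353·7.156=0.968 ≤ a1=2.254 → R1 fires; Q=7 G=1 D=7 R=5
Draw 10: a1=1.127, a2=1.465, a3=0.401, a4=1.170, a0=4.163; τ=−ln(0.4637)/4.163=0.185 → t=1.104; u2·a0=0.7505·4.163=3.124; a1+…+a3=2.993 < 3.124 ≤ a1+…+a4=4.163 → R4 fires; Q=7 G=1 D=8 R=4
Draw 11: a1=1.127, a2=1.172, a3=0.401, a4=0.936, a0=3.636; τ=−ln(0.6018)/3.636=0.140 → t=1.243; u2·a0=0.5900·3.636=2.145; a1=1.127 < 2.145 ≤ a1+a2=2.299 → R2 fires; Q=8 G=2 D=8 R=3
Draw 12: a1=2.576, a2=1.758, a3=0.802, a4=0.702, a0=5.838; τ=−ln(0.2465)/5.838=0.240 → t=1.483; u2·a0=0.6491·5.838=3.789; a1=2.576 < 3.789 ≤ a1+a2=4.334 → R2 fires; Q=9 G=3 D=8 R=2
Draw 13: a1=4.347, a2=1.758, a3=1.203, a4=0.468, a0=7.776; τ=−ln(0.3632)/7.776=0.130 → t=1.613 > T=1.58: stop.
At T=1.58: Q=9 G=3 D=8 R=2; the largest is Q.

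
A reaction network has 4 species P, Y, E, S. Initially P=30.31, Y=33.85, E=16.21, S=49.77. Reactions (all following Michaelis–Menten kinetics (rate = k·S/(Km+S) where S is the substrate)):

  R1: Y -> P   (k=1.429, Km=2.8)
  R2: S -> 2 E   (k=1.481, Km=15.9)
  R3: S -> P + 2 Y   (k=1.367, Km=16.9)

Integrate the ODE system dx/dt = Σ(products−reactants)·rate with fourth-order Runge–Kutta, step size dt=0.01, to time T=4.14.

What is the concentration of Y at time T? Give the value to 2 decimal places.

RK4 with dt=0.01: 414 steps to T=4.14. Trajectory (selected grid times):
t=0.00: P=30.31 Y=33.85 E=16.21 S=49.77
t=0.46: P=31.39 Y=34.18 E=17.24 S=48.79
t=0.92: P=32.46 Y=34.50 E=18.27 S=47.81
t=1.38: P=33.53 Y=34.82 E=19.29 S=46.84
t=1.84: P=34.60 Y=35.13 E=20.30 S=45.87
t=2.30: P=35.67 Y=35.44 E=21.31 S=44.90
t=2.76: P=36.73 Y=35.74 E=22.31 S=43.95
t=3.22: P=37.79 Y=36.04 E=23.31 S=43.00
t=3.68: P=38.85 Y=36.33 E=24.30 S=42.05
t=4.14: P=39.91 Y=36.61 E=25.29 S=41.11
Read off Y at T=4.14: 36.61

Y at T = 36.61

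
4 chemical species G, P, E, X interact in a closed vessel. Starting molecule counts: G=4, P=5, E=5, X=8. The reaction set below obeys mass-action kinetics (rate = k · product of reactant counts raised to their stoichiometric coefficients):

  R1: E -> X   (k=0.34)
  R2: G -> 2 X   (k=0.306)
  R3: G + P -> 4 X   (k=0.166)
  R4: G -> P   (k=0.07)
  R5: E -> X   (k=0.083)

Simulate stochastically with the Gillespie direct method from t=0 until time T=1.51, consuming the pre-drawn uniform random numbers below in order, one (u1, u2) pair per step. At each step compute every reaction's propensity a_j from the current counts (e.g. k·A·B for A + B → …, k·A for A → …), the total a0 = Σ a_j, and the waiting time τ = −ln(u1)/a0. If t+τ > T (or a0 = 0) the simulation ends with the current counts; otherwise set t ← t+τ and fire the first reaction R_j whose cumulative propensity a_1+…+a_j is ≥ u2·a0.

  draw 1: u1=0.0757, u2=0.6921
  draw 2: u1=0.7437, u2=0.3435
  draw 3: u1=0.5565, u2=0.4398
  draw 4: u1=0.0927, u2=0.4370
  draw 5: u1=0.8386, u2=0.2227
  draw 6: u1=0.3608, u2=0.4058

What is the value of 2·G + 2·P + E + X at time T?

Check how each reaction changes W = 2·G + 2·P + E + X (weight of products minus weight of reactants):
R1: E -> X: (1·1) − (1·1) = 1 − 1 = 0
R2: G -> 2 X: (1·2) − (2·1) = 2 − 2 = 0
R3: G + P -> 4 X: (1·4) − (2·1 + 2·1) = 4 − 4 = 0
R4: G -> P: (2·1) − (2·1) = 2 − 2 = 0
R5: E -> X: (1·1) − (1·1) = 1 − 1 = 0
Every reaction leaves W unchanged, so W is conserved and no simulation is needed: W(T) = W(0) = 2·4 + 2·5 + 5 + 8 = 31

Value at T = 31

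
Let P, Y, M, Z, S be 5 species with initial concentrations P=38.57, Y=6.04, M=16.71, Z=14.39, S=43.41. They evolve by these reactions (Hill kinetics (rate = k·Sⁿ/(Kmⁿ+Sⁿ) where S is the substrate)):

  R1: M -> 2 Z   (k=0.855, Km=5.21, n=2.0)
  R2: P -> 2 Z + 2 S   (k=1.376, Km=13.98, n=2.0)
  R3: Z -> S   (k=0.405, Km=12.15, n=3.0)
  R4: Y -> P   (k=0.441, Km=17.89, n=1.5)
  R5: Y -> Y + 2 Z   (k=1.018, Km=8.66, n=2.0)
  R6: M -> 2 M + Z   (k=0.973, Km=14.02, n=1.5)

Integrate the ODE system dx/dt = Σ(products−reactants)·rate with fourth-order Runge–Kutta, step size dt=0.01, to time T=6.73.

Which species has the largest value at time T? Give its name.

RK4 with dt=0.01: 673 steps to T=6.73. Trajectory (selected grid times):
t=0.00: P=38.57 Y=6.04 M=16.71 Z=14.39 S=43.41
t=0.75: P=37.71 Y=5.99 M=16.54 Z=18.07 S=45.44
t=1.50: P=36.86 Y=5.93 M=16.36 Z=21.70 S=47.50
t=2.24: P=36.03 Y=5.88 M=16.19 Z=25.24 S=49.54
t=2.99: P=35.19 Y=5.83 M=16.01 Z=28.79 S=51.60
t=3.74: P=34.35 Y=5.78 M=15.83 Z=32.31 S=53.67
t=4.49: P=33.52 Y=5.73 M=15.65 Z=35.81 S=55.72
t=5.23: P=32.70 Y=5.68 M=15.47 Z=39.23 S=57.74
t=5.98: P=31.88 Y=5.63 M=15.28 Z=42.67 S=59.77
t=6.73: P=31.07 Y=5.58 M=15.10 Z=46.08 S=61.79
At T=6.73: P=31.07 Y=5.58 M=15.10 Z=46.08 S=61.79; the largest is S.

Dominant species at T: S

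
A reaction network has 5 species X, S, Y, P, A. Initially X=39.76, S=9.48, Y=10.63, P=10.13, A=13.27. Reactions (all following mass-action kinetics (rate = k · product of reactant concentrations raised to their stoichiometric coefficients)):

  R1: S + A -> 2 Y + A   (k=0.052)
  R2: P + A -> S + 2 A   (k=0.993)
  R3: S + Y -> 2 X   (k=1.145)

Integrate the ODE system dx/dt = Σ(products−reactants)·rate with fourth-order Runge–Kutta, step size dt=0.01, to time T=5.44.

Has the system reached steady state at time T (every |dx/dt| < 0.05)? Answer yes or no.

RK4 with dt=0.01: 544 steps to T=5.44. Trajectory (selected grid times):
t=0.00: X=39.76 S=9.48 Y=10.63 P=10.13 A=13.27
t=0.60: X=69.75 S=1.25 Y=2.37 P=0.00 A=23.40
t=1.21: X=71.30 S=0.12 Y=2.30 P=0.00 A=23.40
t=1.81: X=71.45 S=0.01 Y=2.29 P=0.00 A=23.40
t=2.42: X=71.46 S=0.00 Y=2.29 P=0.00 A=23.40
t=3.02: X=71.47 S=0.00 Y=2.29 P=0.00 A=23.40
t=3.63: X=71.47 S=0.00 Y=2.29 P=0.00 A=23.40
t=4.23: X=71.47 S=0.00 Y=2.29 P=0.00 A=23.40
t=4.84: X=71.47 S=0.00 Y=2.29 P=0.00 A=23.40
t=5.44: X=71.47 S=0.00 Y=2.29 P=0.00 A=23.40
Rates at T: R1=0.0000, R2=0.0000, R3=0.0000
dx/dt at T (Σ net stoichiometry × rate): X=+0.0000, S=-0.0000, Y=-0.0000, P=-0.0000, A=+0.0000
Largest |dx/dt| is |+0.0000| (X) < 0.05 → steady.

Steady state at T: yes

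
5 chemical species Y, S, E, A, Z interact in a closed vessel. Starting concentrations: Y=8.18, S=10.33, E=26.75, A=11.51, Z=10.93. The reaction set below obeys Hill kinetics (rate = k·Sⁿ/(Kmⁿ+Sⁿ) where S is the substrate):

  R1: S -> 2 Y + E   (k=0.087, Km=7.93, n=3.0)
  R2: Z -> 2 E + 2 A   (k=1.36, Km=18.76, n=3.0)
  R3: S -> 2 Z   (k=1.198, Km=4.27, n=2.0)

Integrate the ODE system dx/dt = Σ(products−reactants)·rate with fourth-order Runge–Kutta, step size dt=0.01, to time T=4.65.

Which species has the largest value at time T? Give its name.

Dominant species at T: E

RK4 with dt=0.01: 465 steps to T=4.65. Trajectory (selected grid times):
t=0.00: Y=8.18 S=10.33 E=26.75 A=11.51 Z=10.93
t=0.52: Y=8.24 S=9.77 E=27.04 A=11.77 Z=11.86
t=1.03: Y=8.30 S=9.24 E=27.37 A=12.07 Z=12.72
t=1.55: Y=8.35 S=8.70 E=27.76 A=12.44 Z=13.55
t=2.07: Y=8.40 S=8.18 E=28.20 A=12.85 Z=14.34
t=2.58: Y=8.44 S=7.68 E=28.67 A=13.30 Z=15.06
t=3.10: Y=8.48 S=7.20 E=29.20 A=13.80 Z=15.75
t=3.62: Y=8.52 S=6.73 E=29.76 A=14.35 Z=16.38
t=4.13: Y=8.55 S=6.28 E=30.35 A=14.92 Z=16.95
t=4.65: Y=8.58 S=5.85 E=30.98 A=15.54 Z=17.47
At T=4.65: Y=8.58 S=5.85 E=30.98 A=15.54 Z=17.47; the largest is E.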